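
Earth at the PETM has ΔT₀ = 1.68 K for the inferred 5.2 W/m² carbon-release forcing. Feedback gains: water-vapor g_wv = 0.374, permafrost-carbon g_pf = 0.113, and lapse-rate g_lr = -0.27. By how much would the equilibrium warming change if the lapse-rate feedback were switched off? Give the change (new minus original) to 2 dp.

1.13 K

Original: g = 0.217, ΔT = 1.68/(1−0.217) = 2.1456 K.
Without lapse-rate: g' = 0.487, ΔT' = 1.68/(1−0.487) = 3.2749 K.
Change = 3.2749 − 2.1456 = 1.13 K.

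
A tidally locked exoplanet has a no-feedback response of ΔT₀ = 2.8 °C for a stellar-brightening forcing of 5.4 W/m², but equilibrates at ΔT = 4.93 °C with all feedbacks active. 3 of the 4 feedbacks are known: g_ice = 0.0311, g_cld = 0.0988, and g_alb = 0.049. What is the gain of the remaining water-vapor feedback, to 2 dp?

Amplification A = ΔT/ΔT₀ = 4.93/2.8 = 1.761.
Total gain g = 1 − 1/A = 1 − 1/1.761 = 0.4321.
Known gains sum to 0.0311 + 0.0988 + 0.049 = 0.1789.
g_wv = 0.4321 − 0.1789 = 0.25.

0.25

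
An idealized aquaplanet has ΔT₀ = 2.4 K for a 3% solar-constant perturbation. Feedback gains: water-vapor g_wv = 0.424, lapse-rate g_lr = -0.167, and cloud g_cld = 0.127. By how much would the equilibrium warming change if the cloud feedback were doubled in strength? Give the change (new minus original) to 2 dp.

1.01 K

Original: g = 0.384, ΔT = 2.4/(1−0.384) = 3.8961 K.
With doubled cloud: g' = 0.511, ΔT' = 2.4/(1−0.511) = 4.9080 K.
Change = 4.9080 − 3.8961 = 1.01 K.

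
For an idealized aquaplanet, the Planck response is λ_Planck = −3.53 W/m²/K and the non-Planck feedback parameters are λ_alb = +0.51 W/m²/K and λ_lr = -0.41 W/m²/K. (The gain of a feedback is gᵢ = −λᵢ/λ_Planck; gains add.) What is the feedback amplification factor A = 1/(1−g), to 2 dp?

1.03

Convert to gains: g_alb = 0.51/3.53 = 0.1445; g_lr = -0.41/3.53 = -0.1161.
Total gain g = 0.0284.
A = 1/(1 − 0.0284) = 1.03.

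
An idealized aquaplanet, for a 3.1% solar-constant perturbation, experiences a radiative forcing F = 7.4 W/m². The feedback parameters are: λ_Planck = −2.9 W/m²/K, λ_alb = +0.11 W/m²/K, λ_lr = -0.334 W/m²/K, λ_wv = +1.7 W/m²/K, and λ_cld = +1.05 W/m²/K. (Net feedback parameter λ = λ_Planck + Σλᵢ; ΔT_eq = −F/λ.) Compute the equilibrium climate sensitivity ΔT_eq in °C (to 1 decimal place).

19.8 °C

Net feedback parameter λ = (−2.9) + (+0.11) + (-0.334) + (+1.7) + (+1.05) = -0.374 W/m²/K.
ΔT = −F/λ = −7.4/(-0.374) = 19.8 °C.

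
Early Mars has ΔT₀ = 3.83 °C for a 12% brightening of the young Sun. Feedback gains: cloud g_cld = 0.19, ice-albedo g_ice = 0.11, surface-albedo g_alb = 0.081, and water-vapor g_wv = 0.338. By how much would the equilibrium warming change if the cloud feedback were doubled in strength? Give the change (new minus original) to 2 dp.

Original: g = 0.719, ΔT = 3.83/(1−0.719) = 13.6299 °C.
With doubled cloud: g' = 0.909, ΔT' = 3.83/(1−0.909) = 42.0879 °C.
Change = 42.0879 − 13.6299 = 28.46 °C.

28.46 °C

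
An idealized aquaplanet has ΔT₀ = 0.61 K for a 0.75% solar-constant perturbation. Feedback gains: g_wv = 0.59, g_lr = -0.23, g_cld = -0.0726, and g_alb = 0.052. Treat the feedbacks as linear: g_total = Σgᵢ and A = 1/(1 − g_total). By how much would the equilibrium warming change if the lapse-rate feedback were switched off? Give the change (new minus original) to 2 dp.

Original: g = 0.3394, ΔT = 0.61/(1−0.3394) = 0.9234 K.
Without lapse-rate: g' = 0.5694, ΔT' = 0.61/(1−0.5694) = 1.4166 K.
Change = 1.4166 − 0.9234 = 0.49 K.

0.49 K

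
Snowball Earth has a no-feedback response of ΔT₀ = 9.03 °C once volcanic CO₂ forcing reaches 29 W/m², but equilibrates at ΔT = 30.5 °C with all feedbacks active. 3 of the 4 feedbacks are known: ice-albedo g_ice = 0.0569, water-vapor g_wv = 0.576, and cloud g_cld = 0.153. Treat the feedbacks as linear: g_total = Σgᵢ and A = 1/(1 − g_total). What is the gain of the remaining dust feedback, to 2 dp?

-0.08

Amplification A = ΔT/ΔT₀ = 30.5/9.03 = 3.378.
Total gain g = 1 − 1/A = 1 − 1/3.378 = 0.704.
Known gains sum to 0.0569 + 0.576 + 0.153 = 0.7859.
g_dust = 0.704 − 0.7859 = -0.08.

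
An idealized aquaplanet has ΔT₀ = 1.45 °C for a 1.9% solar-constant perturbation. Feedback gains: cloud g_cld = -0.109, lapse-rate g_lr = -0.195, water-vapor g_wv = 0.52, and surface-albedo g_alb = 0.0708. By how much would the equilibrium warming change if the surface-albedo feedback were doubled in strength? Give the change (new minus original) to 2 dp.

Original: g = 0.2868, ΔT = 1.45/(1−0.2868) = 2.0331 °C.
With doubled surface-albedo: g' = 0.3576, ΔT' = 1.45/(1−0.3576) = 2.2572 °C.
Change = 2.2572 − 2.0331 = 0.22 °C.

0.22 °C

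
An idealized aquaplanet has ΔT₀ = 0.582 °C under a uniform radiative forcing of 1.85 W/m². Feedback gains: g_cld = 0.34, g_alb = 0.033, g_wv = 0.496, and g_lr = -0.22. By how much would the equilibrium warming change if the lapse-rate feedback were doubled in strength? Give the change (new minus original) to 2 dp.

-0.64 °C

Original: g = 0.649, ΔT = 0.582/(1−0.649) = 1.6581 °C.
With doubled lapse-rate: g' = 0.429, ΔT' = 0.582/(1−0.429) = 1.0193 °C.
Change = 1.0193 − 1.6581 = -0.64 °C.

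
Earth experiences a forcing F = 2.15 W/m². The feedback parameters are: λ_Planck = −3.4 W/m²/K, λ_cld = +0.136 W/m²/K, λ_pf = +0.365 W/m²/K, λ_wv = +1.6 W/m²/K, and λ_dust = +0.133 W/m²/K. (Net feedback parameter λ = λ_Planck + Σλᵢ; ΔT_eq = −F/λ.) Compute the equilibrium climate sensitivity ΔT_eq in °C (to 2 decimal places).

Net feedback parameter λ = (−3.4) + (+0.136) + (+0.365) + (+1.6) + (+0.133) = -1.166 W/m²/K.
ΔT = −F/λ = −2.15/(-1.166) = 1.84 °C.

1.84 °C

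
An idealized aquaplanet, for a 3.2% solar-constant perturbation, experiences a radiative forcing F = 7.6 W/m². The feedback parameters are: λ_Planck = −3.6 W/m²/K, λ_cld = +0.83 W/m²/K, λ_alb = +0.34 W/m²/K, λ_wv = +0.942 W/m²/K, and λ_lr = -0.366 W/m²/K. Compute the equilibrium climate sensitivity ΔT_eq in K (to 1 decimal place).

4.1 K

Net feedback parameter λ = (−3.6) + (+0.83) + (+0.34) + (+0.942) + (-0.366) = -1.854 W/m²/K.
ΔT = −F/λ = −7.6/(-1.854) = 4.1 K.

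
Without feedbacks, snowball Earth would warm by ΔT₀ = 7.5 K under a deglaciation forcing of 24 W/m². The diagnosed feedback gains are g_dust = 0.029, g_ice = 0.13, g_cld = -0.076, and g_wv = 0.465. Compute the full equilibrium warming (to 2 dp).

Total gain g = 0.029 + 0.13 − 0.076 + 0.465 = 0.548.
Amplification A = 1/(1 − 0.548) = 2.212.
ΔT = 7.5 × 2.212 = 16.59 K.

16.59 K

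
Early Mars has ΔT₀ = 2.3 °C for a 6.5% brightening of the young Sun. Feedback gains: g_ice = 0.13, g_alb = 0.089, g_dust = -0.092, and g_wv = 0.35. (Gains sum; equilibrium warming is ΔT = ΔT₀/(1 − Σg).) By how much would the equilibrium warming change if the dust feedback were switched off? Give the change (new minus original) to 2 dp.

0.94 °C

Original: g = 0.477, ΔT = 2.3/(1−0.477) = 4.3977 °C.
Without dust: g' = 0.569, ΔT' = 2.3/(1−0.569) = 5.3364 °C.
Change = 5.3364 − 4.3977 = 0.94 °C.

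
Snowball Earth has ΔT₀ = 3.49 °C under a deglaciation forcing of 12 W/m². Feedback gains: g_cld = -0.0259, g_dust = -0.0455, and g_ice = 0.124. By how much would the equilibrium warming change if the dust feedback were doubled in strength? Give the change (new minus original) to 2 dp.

-0.17 °C

Original: g = 0.0526, ΔT = 3.49/(1−0.0526) = 3.6838 °C.
With doubled dust: g' = 0.0071, ΔT' = 3.49/(1−0.0071) = 3.5150 °C.
Change = 3.5150 − 3.6838 = -0.17 °C.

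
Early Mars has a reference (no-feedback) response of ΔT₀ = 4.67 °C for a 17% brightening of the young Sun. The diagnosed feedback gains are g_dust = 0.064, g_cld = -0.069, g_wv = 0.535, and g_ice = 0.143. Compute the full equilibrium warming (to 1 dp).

Total gain g = 0.064 − 0.069 + 0.535 + 0.143 = 0.673.
Amplification A = 1/(1 − 0.673) = 3.058.
ΔT = 4.67 × 3.058 = 14.3 °C.

14.3 °C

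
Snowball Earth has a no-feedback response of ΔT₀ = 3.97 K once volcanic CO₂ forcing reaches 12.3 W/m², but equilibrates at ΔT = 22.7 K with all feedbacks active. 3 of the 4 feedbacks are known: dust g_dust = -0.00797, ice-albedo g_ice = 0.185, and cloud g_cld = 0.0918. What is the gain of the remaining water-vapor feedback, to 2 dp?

0.56

Amplification A = ΔT/ΔT₀ = 22.7/3.97 = 5.718.
Total gain g = 1 − 1/A = 1 − 1/5.718 = 0.8251.
Known gains sum to -0.00797 + 0.185 + 0.0918 = 0.26883.
g_wv = 0.8251 − 0.26883 = 0.56.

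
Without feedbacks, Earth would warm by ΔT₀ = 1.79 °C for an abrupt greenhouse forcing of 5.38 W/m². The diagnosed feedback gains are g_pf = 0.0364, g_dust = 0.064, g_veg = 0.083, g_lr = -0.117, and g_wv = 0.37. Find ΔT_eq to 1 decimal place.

Total gain g = 0.0364 + 0.064 + 0.083 − 0.117 + 0.37 = 0.4364.
Amplification A = 1/(1 − 0.4364) = 1.774.
ΔT = 1.79 × 1.774 = 3.2 °C.

3.2 °C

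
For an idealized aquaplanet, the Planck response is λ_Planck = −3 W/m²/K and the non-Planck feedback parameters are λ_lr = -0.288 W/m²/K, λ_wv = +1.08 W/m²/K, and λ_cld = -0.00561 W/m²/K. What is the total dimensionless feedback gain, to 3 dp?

0.262

Convert to gains: g_lr = -0.288/3 = -0.096; g_wv = 1.08/3 = 0.36; g_cld = -0.00561/3 = -0.00187.
Total gain g = 0.26213.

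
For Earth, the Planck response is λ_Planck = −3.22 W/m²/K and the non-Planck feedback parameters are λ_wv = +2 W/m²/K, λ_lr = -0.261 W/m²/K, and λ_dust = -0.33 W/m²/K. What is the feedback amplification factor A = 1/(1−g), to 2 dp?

Convert to gains: g_wv = 2/3.22 = 0.6211; g_lr = -0.261/3.22 = -0.08106; g_dust = -0.33/3.22 = -0.1025.
Total gain g = 0.43754.
A = 1/(1 − 0.43754) = 1.78.

1.78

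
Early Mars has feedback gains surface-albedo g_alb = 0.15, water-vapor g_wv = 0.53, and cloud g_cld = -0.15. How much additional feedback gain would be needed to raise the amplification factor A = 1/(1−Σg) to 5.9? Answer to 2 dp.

0.30

Current total gain = 0.53.
Target gain for A = 5.9: g* = 1 − 1/5.9 = 0.8305.
Additional gain needed = 0.8305 − 0.53 = 0.30.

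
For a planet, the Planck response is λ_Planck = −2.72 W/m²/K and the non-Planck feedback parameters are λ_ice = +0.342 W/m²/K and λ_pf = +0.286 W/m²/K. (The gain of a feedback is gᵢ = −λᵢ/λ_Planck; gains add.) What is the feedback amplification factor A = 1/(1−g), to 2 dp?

Convert to gains: g_ice = 0.342/2.72 = 0.1257; g_pf = 0.286/2.72 = 0.1051.
Total gain g = 0.2308.
A = 1/(1 − 0.2308) = 1.30.

1.30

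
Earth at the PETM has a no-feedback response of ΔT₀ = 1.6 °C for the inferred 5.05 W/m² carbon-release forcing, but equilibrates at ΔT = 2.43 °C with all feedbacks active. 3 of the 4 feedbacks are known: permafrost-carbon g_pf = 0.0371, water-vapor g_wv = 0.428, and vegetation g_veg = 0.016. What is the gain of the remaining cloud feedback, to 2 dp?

-0.14

Amplification A = ΔT/ΔT₀ = 2.43/1.6 = 1.519.
Total gain g = 1 − 1/A = 1 − 1/1.519 = 0.3417.
Known gains sum to 0.0371 + 0.428 + 0.016 = 0.4811.
g_cld = 0.3417 − 0.4811 = -0.14.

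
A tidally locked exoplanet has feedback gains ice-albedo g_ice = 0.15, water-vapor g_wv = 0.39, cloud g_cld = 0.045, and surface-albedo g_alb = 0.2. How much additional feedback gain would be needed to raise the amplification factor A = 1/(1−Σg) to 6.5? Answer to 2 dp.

0.06

Current total gain = 0.785.
Target gain for A = 6.5: g* = 1 − 1/6.5 = 0.8462.
Additional gain needed = 0.8462 − 0.785 = 0.06.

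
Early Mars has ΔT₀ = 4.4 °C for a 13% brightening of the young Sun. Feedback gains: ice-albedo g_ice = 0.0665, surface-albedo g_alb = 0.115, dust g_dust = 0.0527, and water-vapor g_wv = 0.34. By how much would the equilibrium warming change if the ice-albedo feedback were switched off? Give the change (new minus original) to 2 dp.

-1.40 °C

Original: g = 0.5742, ΔT = 4.4/(1−0.5742) = 10.3335 °C.
Without ice-albedo: g' = 0.5077, ΔT' = 4.4/(1−0.5077) = 8.9376 °C.
Change = 8.9376 − 10.3335 = -1.40 °C.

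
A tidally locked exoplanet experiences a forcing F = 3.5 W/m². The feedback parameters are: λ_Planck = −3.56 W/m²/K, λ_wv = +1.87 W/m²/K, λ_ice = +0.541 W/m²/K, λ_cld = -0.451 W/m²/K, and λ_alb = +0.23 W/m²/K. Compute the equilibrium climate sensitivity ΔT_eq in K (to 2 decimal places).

2.55 K

Net feedback parameter λ = (−3.56) + (+1.87) + (+0.541) + (-0.451) + (+0.23) = -1.37 W/m²/K.
ΔT = −F/λ = −3.5/(-1.37) = 2.55 K.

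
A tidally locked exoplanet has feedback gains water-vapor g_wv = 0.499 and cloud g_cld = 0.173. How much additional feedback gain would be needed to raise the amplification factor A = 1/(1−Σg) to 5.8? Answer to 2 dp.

Current total gain = 0.672.
Target gain for A = 5.8: g* = 1 − 1/5.8 = 0.8276.
Additional gain needed = 0.8276 − 0.672 = 0.16.

0.16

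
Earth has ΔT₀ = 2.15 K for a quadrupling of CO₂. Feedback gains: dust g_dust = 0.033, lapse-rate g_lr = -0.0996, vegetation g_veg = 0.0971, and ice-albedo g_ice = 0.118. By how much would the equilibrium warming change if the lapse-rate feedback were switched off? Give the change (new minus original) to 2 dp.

0.33 K

Original: g = 0.1485, ΔT = 2.15/(1−0.1485) = 2.5250 K.
Without lapse-rate: g' = 0.2481, ΔT' = 2.15/(1−0.2481) = 2.8594 K.
Change = 2.8594 − 2.5250 = 0.33 K.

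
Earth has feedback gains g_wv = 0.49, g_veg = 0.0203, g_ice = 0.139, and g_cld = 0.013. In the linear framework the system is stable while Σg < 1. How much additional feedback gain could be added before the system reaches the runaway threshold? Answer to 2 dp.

0.34

Current total gain = 0.49 + 0.0203 + 0.139 + 0.013 = 0.6623.
Margin to runaway = 1 − 0.6623 = 0.34.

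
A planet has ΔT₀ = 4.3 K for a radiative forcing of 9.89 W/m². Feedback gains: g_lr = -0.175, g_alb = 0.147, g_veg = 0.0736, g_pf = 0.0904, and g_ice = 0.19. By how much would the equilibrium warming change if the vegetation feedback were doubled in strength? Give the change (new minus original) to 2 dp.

Original: g = 0.326, ΔT = 4.3/(1−0.326) = 6.3798 K.
With doubled vegetation: g' = 0.3996, ΔT' = 4.3/(1−0.3996) = 7.1619 K.
Change = 7.1619 − 6.3798 = 0.78 K.

0.78 K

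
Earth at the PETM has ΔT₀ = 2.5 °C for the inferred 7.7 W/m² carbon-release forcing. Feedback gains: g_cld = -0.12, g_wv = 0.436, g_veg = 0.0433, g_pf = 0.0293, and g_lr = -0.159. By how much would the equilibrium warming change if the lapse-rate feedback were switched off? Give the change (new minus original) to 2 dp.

Original: g = 0.2296, ΔT = 2.5/(1−0.2296) = 3.2451 °C.
Without lapse-rate: g' = 0.3886, ΔT' = 2.5/(1−0.3886) = 4.0890 °C.
Change = 4.0890 − 3.2451 = 0.84 °C.

0.84 °C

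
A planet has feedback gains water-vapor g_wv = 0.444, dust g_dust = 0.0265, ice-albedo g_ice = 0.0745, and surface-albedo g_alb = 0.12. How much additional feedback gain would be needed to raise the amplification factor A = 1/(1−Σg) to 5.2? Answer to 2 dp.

Current total gain = 0.665.
Target gain for A = 5.2: g* = 1 − 1/5.2 = 0.8077.
Additional gain needed = 0.8077 − 0.665 = 0.14.

0.14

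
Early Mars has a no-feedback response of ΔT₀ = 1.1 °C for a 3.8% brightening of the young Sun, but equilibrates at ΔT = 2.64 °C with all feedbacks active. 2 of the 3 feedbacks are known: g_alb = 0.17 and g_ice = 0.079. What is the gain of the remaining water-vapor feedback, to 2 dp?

Amplification A = ΔT/ΔT₀ = 2.64/1.1 = 2.4.
Total gain g = 1 − 1/A = 1 − 1/2.4 = 0.5833.
Known gains sum to 0.17 + 0.079 = 0.249.
g_wv = 0.5833 − 0.249 = 0.33.

0.33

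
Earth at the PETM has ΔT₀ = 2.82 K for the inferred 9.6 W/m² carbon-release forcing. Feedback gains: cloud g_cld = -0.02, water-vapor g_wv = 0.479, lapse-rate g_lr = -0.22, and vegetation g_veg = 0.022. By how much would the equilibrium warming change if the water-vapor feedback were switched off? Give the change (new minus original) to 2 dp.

-1.50 K

Original: g = 0.261, ΔT = 2.82/(1−0.261) = 3.8160 K.
Without water-vapor: g' = -0.218, ΔT' = 2.82/(1+0.218) = 2.3153 K.
Change = 2.3153 − 3.8160 = -1.50 K.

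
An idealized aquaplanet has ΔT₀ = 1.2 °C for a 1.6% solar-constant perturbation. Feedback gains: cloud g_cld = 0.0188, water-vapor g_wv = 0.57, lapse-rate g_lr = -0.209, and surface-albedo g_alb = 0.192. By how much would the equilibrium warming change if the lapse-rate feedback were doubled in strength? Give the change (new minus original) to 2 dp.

-0.92 °C

Original: g = 0.5718, ΔT = 1.2/(1−0.5718) = 2.8024 °C.
With doubled lapse-rate: g' = 0.3628, ΔT' = 1.2/(1−0.3628) = 1.8832 °C.
Change = 1.8832 − 2.8024 = -0.92 °C.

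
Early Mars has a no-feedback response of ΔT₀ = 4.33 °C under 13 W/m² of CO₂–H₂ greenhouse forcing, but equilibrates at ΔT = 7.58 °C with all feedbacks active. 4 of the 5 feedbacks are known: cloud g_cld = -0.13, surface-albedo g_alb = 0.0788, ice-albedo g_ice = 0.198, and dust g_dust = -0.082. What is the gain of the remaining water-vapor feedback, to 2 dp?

Amplification A = ΔT/ΔT₀ = 7.58/4.33 = 1.751.
Total gain g = 1 − 1/A = 1 − 1/1.751 = 0.4289.
Known gains sum to -0.13 + 0.0788 + 0.198 − 0.082 = 0.0648.
g_wv = 0.4289 − 0.0648 = 0.36.

0.36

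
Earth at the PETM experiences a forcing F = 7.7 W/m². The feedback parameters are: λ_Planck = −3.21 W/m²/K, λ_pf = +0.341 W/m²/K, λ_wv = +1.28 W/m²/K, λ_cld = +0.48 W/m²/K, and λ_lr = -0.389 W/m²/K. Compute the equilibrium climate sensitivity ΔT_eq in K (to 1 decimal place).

Net feedback parameter λ = (−3.21) + (+0.341) + (+1.28) + (+0.48) + (-0.389) = -1.498 W/m²/K.
ΔT = −F/λ = −7.7/(-1.498) = 5.1 K.

5.1 K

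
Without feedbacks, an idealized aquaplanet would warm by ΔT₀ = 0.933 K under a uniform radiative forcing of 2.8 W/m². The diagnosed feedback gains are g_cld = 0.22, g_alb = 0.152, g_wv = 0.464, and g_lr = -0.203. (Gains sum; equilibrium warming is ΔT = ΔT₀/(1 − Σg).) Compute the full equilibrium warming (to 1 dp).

2.5 K

Total gain g = 0.22 + 0.152 + 0.464 − 0.203 = 0.633.
Amplification A = 1/(1 − 0.633) = 2.725.
ΔT = 0.933 × 2.725 = 2.5 K.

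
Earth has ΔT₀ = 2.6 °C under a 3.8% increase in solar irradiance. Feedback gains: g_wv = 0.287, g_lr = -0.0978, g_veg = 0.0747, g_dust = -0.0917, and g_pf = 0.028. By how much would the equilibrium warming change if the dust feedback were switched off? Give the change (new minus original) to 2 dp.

Original: g = 0.2002, ΔT = 2.6/(1−0.2002) = 3.2508 °C.
Without dust: g' = 0.2919, ΔT' = 2.6/(1−0.2919) = 3.6718 °C.
Change = 3.6718 − 3.2508 = 0.42 °C.

0.42 °C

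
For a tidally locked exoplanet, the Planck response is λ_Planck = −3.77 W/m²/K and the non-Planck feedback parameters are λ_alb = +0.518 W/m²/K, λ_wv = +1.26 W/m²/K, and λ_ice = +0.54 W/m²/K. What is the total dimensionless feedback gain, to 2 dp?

Convert to gains: g_alb = 0.518/3.77 = 0.1374; g_wv = 1.26/3.77 = 0.3342; g_ice = 0.54/3.77 = 0.1432.
Total gain g = 0.6148.

0.61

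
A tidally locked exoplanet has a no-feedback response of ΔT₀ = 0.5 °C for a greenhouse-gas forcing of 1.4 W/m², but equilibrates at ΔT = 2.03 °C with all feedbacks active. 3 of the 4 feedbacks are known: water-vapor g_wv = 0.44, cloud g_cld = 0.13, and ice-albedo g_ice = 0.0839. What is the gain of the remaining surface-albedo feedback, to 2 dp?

Amplification A = ΔT/ΔT₀ = 2.03/0.5 = 4.06.
Total gain g = 1 − 1/A = 1 − 1/4.06 = 0.7537.
Known gains sum to 0.44 + 0.13 + 0.0839 = 0.6539.
g_alb = 0.7537 − 0.6539 = 0.10.

0.10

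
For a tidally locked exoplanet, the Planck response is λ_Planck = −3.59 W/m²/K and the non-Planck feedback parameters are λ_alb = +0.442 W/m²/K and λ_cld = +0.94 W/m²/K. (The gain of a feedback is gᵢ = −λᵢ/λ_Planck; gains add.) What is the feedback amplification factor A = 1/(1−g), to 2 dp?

Convert to gains: g_alb = 0.442/3.59 = 0.1231; g_cld = 0.94/3.59 = 0.2618.
Total gain g = 0.3849.
A = 1/(1 − 0.3849) = 1.63.

1.63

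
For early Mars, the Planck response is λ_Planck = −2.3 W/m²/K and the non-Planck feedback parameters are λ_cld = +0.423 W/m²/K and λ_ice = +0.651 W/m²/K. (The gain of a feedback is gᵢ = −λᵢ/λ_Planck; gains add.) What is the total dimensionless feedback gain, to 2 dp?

0.47

Convert to gains: g_cld = 0.423/2.3 = 0.1839; g_ice = 0.651/2.3 = 0.283.
Total gain g = 0.4669.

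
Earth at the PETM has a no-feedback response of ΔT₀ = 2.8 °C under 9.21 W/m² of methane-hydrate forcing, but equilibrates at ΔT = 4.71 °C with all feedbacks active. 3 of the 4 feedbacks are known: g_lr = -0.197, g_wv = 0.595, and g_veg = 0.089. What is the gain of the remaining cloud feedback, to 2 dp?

-0.08

Amplification A = ΔT/ΔT₀ = 4.71/2.8 = 1.682.
Total gain g = 1 − 1/A = 1 − 1/1.682 = 0.4055.
Known gains sum to -0.197 + 0.595 + 0.089 = 0.487.
g_cld = 0.4055 − 0.487 = -0.08.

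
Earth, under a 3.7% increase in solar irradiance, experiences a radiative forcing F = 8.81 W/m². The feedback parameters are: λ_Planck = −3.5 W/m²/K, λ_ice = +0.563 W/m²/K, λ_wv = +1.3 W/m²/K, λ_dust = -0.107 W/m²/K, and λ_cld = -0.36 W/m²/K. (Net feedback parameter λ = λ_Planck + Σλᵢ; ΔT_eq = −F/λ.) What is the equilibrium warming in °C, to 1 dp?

Net feedback parameter λ = (−3.5) + (+0.563) + (+1.3) + (-0.107) + (-0.36) = -2.104 W/m²/K.
ΔT = −F/λ = −8.81/(-2.104) = 4.2 °C.

4.2 °C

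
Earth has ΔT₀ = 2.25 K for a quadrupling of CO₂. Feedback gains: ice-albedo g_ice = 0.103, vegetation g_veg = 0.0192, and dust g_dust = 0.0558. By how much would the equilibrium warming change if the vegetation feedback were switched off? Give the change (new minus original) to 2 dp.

Original: g = 0.178, ΔT = 2.25/(1−0.178) = 2.7372 K.
Without vegetation: g' = 0.1588, ΔT' = 2.25/(1−0.1588) = 2.6748 K.
Change = 2.6748 − 2.7372 = -0.06 K.

-0.06 K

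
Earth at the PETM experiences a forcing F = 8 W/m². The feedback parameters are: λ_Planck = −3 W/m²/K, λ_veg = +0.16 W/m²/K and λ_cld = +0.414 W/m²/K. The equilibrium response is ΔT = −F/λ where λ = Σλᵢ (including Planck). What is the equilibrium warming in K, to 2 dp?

Net feedback parameter λ = (−3) + (+0.16) + (+0.414) = -2.426 W/m²/K.
ΔT = −F/λ = −8/(-2.426) = 3.30 K.

3.30 K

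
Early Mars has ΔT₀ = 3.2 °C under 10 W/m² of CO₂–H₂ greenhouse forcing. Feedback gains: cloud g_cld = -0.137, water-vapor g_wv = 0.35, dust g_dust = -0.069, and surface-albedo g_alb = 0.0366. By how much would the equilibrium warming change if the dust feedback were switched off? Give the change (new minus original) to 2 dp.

Original: g = 0.1806, ΔT = 3.2/(1−0.1806) = 3.9053 °C.
Without dust: g' = 0.2496, ΔT' = 3.2/(1−0.2496) = 4.2644 °C.
Change = 4.2644 − 3.9053 = 0.36 °C.

0.36 °C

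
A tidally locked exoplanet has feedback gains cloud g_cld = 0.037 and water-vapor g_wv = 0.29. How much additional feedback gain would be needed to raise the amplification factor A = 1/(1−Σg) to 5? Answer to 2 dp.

Current total gain = 0.327.
Target gain for A = 5: g* = 1 − 1/5 = 0.8.
Additional gain needed = 0.8 − 0.327 = 0.47.

0.47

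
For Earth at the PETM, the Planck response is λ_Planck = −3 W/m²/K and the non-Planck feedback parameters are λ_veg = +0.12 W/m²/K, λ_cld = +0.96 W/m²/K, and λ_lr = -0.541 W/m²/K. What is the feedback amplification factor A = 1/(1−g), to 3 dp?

1.219

Convert to gains: g_veg = 0.12/3 = 0.04; g_cld = 0.96/3 = 0.32; g_lr = -0.541/3 = -0.1803.
Total gain g = 0.1797.
A = 1/(1 − 0.1797) = 1.219.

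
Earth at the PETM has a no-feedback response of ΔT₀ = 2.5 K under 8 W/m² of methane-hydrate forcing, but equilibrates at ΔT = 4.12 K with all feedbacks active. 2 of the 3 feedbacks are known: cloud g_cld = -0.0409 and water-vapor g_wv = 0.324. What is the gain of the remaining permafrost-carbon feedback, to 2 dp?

Amplification A = ΔT/ΔT₀ = 4.12/2.5 = 1.648.
Total gain g = 1 − 1/A = 1 − 1/1.648 = 0.3932.
Known gains sum to -0.0409 + 0.324 = 0.2831.
g_pf = 0.3932 − 0.2831 = 0.11.

0.11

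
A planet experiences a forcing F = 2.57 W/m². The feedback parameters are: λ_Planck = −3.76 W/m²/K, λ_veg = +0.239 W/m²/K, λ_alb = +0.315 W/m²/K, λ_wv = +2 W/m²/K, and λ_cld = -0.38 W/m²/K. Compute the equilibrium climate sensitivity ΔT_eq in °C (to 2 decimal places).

1.62 °C

Net feedback parameter λ = (−3.76) + (+0.239) + (+0.315) + (+2) + (-0.38) = -1.586 W/m²/K.
ΔT = −F/λ = −2.57/(-1.586) = 1.62 °C.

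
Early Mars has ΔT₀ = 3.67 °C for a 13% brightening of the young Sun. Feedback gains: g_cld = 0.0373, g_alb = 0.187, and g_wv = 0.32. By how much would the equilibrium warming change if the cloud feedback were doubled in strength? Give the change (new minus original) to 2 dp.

Original: g = 0.5443, ΔT = 3.67/(1−0.5443) = 8.0535 °C.
With doubled cloud: g' = 0.5816, ΔT' = 3.67/(1−0.5816) = 8.7715 °C.
Change = 8.7715 − 8.0535 = 0.72 °C.

0.72 °C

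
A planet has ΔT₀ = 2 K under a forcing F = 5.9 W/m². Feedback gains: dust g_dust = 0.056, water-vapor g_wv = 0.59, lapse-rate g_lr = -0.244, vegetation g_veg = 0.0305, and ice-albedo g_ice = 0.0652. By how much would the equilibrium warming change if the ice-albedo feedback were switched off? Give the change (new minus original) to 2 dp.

Original: g = 0.4977, ΔT = 2/(1−0.4977) = 3.9817 K.
Without ice-albedo: g' = 0.4325, ΔT' = 2/(1−0.4325) = 3.5242 K.
Change = 3.5242 − 3.9817 = -0.46 K.

-0.46 K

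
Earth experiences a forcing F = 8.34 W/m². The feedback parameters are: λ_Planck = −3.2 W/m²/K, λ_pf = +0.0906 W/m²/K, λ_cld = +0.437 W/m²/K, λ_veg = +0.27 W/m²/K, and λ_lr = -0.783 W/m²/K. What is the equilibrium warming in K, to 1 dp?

2.6 K

Net feedback parameter λ = (−3.2) + (+0.0906) + (+0.437) + (+0.27) + (-0.783) = -3.1854 W/m²/K.
ΔT = −F/λ = −8.34/(-3.1854) = 2.6 K.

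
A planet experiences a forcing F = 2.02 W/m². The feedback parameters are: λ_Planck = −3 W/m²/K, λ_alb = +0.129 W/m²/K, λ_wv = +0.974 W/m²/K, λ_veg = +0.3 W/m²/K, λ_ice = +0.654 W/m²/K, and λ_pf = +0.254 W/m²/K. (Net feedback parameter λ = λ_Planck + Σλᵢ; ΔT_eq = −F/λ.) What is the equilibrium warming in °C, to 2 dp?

2.93 °C

Net feedback parameter λ = (−3) + (+0.129) + (+0.974) + (+0.3) + (+0.654) + (+0.254) = -0.689 W/m²/K.
ΔT = −F/λ = −2.02/(-0.689) = 2.93 °C.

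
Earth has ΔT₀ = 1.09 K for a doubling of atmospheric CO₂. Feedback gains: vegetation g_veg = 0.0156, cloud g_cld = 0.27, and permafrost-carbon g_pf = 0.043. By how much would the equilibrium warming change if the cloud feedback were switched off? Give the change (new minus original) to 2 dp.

-0.47 K

Original: g = 0.3286, ΔT = 1.09/(1−0.3286) = 1.6235 K.
Without cloud: g' = 0.0586, ΔT' = 1.09/(1−0.0586) = 1.1579 K.
Change = 1.1579 − 1.6235 = -0.47 K.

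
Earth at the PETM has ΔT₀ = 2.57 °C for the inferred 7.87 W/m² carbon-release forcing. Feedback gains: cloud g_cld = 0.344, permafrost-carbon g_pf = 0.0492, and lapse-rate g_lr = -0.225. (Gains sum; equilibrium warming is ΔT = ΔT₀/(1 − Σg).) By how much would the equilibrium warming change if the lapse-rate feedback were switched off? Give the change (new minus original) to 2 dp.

Original: g = 0.1682, ΔT = 2.57/(1−0.1682) = 3.0897 °C.
Without lapse-rate: g' = 0.3932, ΔT' = 2.57/(1−0.3932) = 4.2353 °C.
Change = 4.2353 − 3.0897 = 1.15 °C.

1.15 °C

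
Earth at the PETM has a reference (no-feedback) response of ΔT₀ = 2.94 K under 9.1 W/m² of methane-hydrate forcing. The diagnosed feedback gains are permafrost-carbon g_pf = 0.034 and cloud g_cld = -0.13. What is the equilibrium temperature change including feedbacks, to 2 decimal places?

2.68 K

Total gain g = 0.034 − 0.13 = -0.096.
Amplification A = 1/(1 + 0.096) = 0.9124.
ΔT = 2.94 × 0.9124 = 2.68 K.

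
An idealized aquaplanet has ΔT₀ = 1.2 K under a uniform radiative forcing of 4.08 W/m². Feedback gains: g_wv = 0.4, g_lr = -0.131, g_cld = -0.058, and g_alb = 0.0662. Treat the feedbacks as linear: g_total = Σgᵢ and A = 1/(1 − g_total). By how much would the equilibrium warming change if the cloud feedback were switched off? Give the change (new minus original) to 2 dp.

0.14 K

Original: g = 0.2772, ΔT = 1.2/(1−0.2772) = 1.6602 K.
Without cloud: g' = 0.3352, ΔT' = 1.2/(1−0.3352) = 1.8051 K.
Change = 1.8051 − 1.6602 = 0.14 K.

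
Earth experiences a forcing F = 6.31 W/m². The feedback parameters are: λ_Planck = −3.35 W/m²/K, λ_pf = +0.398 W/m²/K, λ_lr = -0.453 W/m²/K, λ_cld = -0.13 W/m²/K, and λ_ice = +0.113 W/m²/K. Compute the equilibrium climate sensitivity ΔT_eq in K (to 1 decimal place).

1.8 K

Net feedback parameter λ = (−3.35) + (+0.398) + (-0.453) + (-0.13) + (+0.113) = -3.422 W/m²/K.
ΔT = −F/λ = −6.31/(-3.422) = 1.8 K.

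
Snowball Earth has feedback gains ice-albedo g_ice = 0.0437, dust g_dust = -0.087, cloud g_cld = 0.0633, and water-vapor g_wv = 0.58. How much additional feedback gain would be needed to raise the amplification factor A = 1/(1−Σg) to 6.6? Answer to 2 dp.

0.25

Current total gain = 0.6.
Target gain for A = 6.6: g* = 1 − 1/6.6 = 0.8485.
Additional gain needed = 0.8485 − 0.6 = 0.25.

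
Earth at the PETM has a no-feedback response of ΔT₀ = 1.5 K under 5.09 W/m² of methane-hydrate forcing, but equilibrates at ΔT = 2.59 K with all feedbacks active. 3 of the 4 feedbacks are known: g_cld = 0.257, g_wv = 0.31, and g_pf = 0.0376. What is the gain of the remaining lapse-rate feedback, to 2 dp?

-0.18

Amplification A = ΔT/ΔT₀ = 2.59/1.5 = 1.727.
Total gain g = 1 − 1/A = 1 − 1/1.727 = 0.421.
Known gains sum to 0.257 + 0.31 + 0.0376 = 0.6046.
g_lr = 0.421 − 0.6046 = -0.18.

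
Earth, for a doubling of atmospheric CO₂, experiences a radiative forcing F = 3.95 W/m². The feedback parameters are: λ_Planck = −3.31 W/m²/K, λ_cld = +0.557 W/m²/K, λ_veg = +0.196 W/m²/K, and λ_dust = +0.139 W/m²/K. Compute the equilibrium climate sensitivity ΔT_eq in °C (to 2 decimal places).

1.63 °C

Net feedback parameter λ = (−3.31) + (+0.557) + (+0.196) + (+0.139) = -2.418 W/m²/K.
ΔT = −F/λ = −3.95/(-2.418) = 1.63 °C.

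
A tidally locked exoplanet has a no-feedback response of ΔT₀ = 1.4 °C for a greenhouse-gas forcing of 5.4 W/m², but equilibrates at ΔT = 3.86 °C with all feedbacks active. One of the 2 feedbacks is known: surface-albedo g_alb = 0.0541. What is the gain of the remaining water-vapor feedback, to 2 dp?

0.58

Amplification A = ΔT/ΔT₀ = 3.86/1.4 = 2.757.
Total gain g = 1 − 1/A = 1 − 1/2.757 = 0.6373.
The known gain is 0.0541.
g_wv = 0.6373 − 0.0541 = 0.58.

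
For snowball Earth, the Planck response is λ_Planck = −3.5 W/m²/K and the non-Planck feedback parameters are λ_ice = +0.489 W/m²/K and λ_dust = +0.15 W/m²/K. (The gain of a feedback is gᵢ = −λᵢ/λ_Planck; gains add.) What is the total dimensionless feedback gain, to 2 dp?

0.18

Convert to gains: g_ice = 0.489/3.5 = 0.1397; g_dust = 0.15/3.5 = 0.04286.
Total gain g = 0.18256.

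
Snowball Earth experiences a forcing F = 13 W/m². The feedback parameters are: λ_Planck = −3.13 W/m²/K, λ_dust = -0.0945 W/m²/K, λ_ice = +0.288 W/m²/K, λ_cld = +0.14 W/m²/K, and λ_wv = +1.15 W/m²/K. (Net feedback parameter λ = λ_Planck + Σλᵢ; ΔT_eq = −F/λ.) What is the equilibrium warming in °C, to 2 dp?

Net feedback parameter λ = (−3.13) + (-0.0945) + (+0.288) + (+0.14) + (+1.15) = -1.6465 W/m²/K.
ΔT = −F/λ = −13/(-1.6465) = 7.90 °C.

7.90 °C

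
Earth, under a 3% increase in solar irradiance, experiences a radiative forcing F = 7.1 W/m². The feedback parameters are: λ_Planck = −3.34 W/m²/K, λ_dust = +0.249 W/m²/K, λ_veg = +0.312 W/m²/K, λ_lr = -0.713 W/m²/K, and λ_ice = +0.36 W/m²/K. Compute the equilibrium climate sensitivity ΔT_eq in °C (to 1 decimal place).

2.3 °C

Net feedback parameter λ = (−3.34) + (+0.249) + (+0.312) + (-0.713) + (+0.36) = -3.132 W/m²/K.
ΔT = −F/λ = −7.1/(-3.132) = 2.3 °C.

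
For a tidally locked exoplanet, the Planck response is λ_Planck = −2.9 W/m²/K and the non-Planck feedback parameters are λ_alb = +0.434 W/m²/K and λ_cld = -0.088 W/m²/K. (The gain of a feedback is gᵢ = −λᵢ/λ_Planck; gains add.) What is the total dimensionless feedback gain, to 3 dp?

Convert to gains: g_alb = 0.434/2.9 = 0.1497; g_cld = -0.088/2.9 = -0.03034.
Total gain g = 0.11936.

0.119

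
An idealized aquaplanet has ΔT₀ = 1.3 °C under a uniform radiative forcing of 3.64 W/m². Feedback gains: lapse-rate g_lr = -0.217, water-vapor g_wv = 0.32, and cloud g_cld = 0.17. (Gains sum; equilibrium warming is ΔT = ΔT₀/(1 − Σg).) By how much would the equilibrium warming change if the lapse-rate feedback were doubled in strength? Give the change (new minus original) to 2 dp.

Original: g = 0.273, ΔT = 1.3/(1−0.273) = 1.7882 °C.
With doubled lapse-rate: g' = 0.056, ΔT' = 1.3/(1−0.056) = 1.3771 °C.
Change = 1.3771 − 1.7882 = -0.41 °C.

-0.41 °C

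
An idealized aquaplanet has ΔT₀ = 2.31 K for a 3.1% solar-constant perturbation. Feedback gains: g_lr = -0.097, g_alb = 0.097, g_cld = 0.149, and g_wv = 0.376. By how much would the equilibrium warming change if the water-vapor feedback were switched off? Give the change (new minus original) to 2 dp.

Original: g = 0.525, ΔT = 2.31/(1−0.525) = 4.8632 K.
Without water-vapor: g' = 0.149, ΔT' = 2.31/(1−0.149) = 2.7145 K.
Change = 2.7145 − 4.8632 = -2.15 K.

-2.15 K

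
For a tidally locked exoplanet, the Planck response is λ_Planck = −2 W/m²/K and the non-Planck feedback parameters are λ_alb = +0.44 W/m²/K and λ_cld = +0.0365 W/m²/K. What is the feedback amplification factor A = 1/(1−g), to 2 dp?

1.31

Convert to gains: g_alb = 0.44/2 = 0.22; g_cld = 0.0365/2 = 0.01825.
Total gain g = 0.23825.
A = 1/(1 − 0.23825) = 1.31.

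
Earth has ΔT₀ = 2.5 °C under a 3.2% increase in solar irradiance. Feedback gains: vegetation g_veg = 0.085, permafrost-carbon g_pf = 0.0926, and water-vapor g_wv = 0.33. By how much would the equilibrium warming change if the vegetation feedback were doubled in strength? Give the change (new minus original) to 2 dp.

1.06 °C

Original: g = 0.5076, ΔT = 2.5/(1−0.5076) = 5.0772 °C.
With doubled vegetation: g' = 0.5926, ΔT' = 2.5/(1−0.5926) = 6.1365 °C.
Change = 6.1365 − 5.0772 = 1.06 °C.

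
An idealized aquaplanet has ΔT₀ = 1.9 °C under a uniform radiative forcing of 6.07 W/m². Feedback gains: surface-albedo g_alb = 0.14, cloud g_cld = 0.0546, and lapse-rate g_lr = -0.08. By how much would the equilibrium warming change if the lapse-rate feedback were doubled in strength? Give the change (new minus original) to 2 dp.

-0.18 °C

Original: g = 0.1146, ΔT = 1.9/(1−0.1146) = 2.1459 °C.
With doubled lapse-rate: g' = 0.0346, ΔT' = 1.9/(1−0.0346) = 1.9681 °C.
Change = 1.9681 − 2.1459 = -0.18 °C.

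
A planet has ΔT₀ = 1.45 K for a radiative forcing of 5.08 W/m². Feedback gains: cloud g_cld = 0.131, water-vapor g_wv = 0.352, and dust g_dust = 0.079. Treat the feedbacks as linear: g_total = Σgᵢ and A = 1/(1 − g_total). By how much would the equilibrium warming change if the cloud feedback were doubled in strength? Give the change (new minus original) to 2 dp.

Original: g = 0.562, ΔT = 1.45/(1−0.562) = 3.3105 K.
With doubled cloud: g' = 0.693, ΔT' = 1.45/(1−0.693) = 4.7231 K.
Change = 4.7231 − 3.3105 = 1.41 K.

1.41 K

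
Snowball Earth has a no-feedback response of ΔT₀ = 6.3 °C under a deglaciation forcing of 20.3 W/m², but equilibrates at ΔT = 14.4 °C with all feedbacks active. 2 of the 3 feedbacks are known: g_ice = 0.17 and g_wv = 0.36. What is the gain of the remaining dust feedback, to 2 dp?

Amplification A = ΔT/ΔT₀ = 14.4/6.3 = 2.286.
Total gain g = 1 − 1/A = 1 − 1/2.286 = 0.5626.
Known gains sum to 0.17 + 0.36 = 0.53.
g_dust = 0.5626 − 0.53 = 0.03.

0.03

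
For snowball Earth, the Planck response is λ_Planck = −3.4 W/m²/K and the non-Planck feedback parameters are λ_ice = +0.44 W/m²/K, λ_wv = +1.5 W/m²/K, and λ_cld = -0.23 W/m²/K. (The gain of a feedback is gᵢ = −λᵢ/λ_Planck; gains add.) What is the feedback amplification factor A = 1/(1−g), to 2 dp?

Convert to gains: g_ice = 0.44/3.4 = 0.1294; g_wv = 1.5/3.4 = 0.4412; g_cld = -0.23/3.4 = -0.06765.
Total gain g = 0.50295.
A = 1/(1 − 0.50295) = 2.01.

2.01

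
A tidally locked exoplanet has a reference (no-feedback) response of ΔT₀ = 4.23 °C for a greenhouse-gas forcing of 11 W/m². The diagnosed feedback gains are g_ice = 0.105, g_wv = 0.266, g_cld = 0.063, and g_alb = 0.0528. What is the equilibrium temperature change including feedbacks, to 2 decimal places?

8.24 °C

Total gain g = 0.105 + 0.266 + 0.063 + 0.0528 = 0.4868.
Amplification A = 1/(1 − 0.4868) = 1.949.
ΔT = 4.23 × 1.949 = 8.24 °C.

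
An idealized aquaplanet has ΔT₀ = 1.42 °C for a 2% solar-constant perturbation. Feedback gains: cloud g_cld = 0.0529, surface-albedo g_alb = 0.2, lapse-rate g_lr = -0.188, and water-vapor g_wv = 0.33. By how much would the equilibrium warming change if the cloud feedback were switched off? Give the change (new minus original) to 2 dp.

Original: g = 0.3949, ΔT = 1.42/(1−0.3949) = 2.3467 °C.
Without cloud: g' = 0.342, ΔT' = 1.42/(1−0.342) = 2.1581 °C.
Change = 2.1581 − 2.3467 = -0.19 °C.

-0.19 °C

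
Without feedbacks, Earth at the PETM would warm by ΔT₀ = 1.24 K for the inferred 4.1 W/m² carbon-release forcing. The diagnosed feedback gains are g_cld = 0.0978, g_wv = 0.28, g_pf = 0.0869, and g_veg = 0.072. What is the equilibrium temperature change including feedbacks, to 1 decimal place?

2.7 K

Total gain g = 0.0978 + 0.28 + 0.0869 + 0.072 = 0.5367.
Amplification A = 1/(1 − 0.5367) = 2.158.
ΔT = 1.24 × 2.158 = 2.7 K.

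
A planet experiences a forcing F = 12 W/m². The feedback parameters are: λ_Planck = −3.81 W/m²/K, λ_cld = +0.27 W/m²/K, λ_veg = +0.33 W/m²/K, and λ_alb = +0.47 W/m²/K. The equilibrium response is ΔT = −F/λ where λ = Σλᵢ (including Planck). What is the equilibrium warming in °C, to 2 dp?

Net feedback parameter λ = (−3.81) + (+0.27) + (+0.33) + (+0.47) = -2.74 W/m²/K.
ΔT = −F/λ = −12/(-2.74) = 4.38 °C.

4.38 °C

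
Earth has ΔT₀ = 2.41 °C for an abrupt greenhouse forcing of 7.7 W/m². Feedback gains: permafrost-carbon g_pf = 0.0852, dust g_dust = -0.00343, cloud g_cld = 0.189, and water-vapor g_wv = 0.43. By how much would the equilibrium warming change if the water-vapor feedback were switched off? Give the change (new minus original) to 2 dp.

-4.75 °C

Original: g = 0.70077, ΔT = 2.41/(1−0.70077) = 8.0540 °C.
Without water-vapor: g' = 0.27077, ΔT' = 2.41/(1−0.27077) = 3.3049 °C.
Change = 3.3049 − 8.0540 = -4.75 °C.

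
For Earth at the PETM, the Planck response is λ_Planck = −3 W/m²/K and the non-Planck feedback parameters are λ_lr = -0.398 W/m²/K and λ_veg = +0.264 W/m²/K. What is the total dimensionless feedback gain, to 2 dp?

Convert to gains: g_lr = -0.398/3 = -0.1327; g_veg = 0.264/3 = 0.088.
Total gain g = -0.0447.

-0.04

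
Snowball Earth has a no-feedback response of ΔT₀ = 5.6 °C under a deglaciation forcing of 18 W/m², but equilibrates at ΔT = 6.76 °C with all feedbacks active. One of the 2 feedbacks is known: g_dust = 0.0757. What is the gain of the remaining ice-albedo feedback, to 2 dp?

0.10

Amplification A = ΔT/ΔT₀ = 6.76/5.6 = 1.207.
Total gain g = 1 − 1/A = 1 − 1/1.207 = 0.1715.
The known gain is 0.0757.
g_ice = 0.1715 − 0.0757 = 0.10.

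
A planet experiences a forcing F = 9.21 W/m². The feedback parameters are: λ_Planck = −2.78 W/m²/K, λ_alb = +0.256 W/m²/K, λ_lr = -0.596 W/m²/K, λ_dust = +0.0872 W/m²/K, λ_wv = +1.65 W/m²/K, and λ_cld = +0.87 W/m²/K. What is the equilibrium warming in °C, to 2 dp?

17.96 °C

Net feedback parameter λ = (−2.78) + (+0.256) + (-0.596) + (+0.0872) + (+1.65) + (+0.87) = -0.5128 W/m²/K.
ΔT = −F/λ = −9.21/(-0.5128) = 17.96 °C.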